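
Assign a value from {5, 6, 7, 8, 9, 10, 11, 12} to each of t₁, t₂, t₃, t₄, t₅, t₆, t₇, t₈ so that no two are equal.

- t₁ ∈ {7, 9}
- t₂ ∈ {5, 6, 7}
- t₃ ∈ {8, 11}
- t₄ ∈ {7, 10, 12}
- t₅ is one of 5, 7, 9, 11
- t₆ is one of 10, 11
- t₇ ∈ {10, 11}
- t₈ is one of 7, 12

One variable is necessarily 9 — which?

t₁

Among the 8 variables, 6 fits only t₂ (and all 8 values in {5, 6, 7, 8, 9, 10, 11, 12} must be used), so t₂ = 6.
The 7 still-open variables together cover exactly {5, 7, 8, 9, 10, 11, 12} — 7 values for 7 variables — and 5 appears only in t₅'s list, so t₅ = 5.
Among the 6 still-open variables, 8 fits only t₃ (and all 6 values in {7, 8, 9, 10, 11, 12} must be used), so t₃ = 8.
The 5 still-open variables draw from only 5 values {7, 9, 10, 11, 12}, so each is used; only t₁ can be 9, hence t₁ = 9.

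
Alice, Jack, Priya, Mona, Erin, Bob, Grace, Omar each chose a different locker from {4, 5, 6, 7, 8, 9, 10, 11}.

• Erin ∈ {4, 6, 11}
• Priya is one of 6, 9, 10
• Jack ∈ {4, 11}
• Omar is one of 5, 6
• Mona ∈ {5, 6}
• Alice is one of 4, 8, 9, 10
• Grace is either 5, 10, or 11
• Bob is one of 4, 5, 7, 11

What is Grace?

Among the 8 variables, 7 fits only Bob (and all 8 values in {4, 5, 6, 7, 8, 9, 10, 11} must be used), so Bob = 7.
The 7 still-open variables together cover exactly {4, 5, 6, 8, 9, 10, 11} — 7 values for 7 variables — and 8 appears only in Alice's list, so Alice = 8.
Among the 6 still-open variables, 9 fits only Priya (and all 6 values in {4, 5, 6, 9, 10, 11} must be used), so Priya = 9.
The 5 still-open variables draw from only 5 values {4, 5, 6, 10, 11}, so each is used; only Grace can be 10, hence Grace = 10.

10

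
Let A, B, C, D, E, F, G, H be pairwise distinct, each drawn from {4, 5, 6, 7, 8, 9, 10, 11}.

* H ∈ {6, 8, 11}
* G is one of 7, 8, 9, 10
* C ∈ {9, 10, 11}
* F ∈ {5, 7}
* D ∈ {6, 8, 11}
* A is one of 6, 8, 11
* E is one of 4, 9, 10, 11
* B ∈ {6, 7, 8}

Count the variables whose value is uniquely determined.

Among the 8 variables, 4 fits only E (and all 8 values in {4, 5, 6, 7, 8, 9, 10, 11} must be used), so E = 4.
Among the 7 still-open variables, 5 fits only F (and all 7 values in {5, 6, 7, 8, 9, 10, 11} must be used), so F = 5.
A, D, H share exactly the 3 values {6, 8, 11}; by pigeonhole those values go to them, so strike 6, 8, 11 from B, C, G.
B has just one choice, so B = 7. Strike 7 from G.
Determined: B=7, E=4, F=5. The other variables each still have more than one consistent value. That makes 3.

3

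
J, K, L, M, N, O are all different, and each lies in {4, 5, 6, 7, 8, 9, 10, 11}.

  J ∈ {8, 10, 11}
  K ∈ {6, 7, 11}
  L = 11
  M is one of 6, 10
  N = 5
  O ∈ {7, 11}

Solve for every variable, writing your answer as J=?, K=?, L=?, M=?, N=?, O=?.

L's domain is down to {11}, so L = 11. So J, K, O can't be 11.
N has just one choice, so N = 5.
O's domain is down to {7}, so O = 7. Eliminate 7 elsewhere: K.
K's domain is down to {6}, so K = 6. Strike 6 from M.
M has just one choice, so M = 10. Eliminate 10 elsewhere: J.
J's domain is down to {8}, so J = 8.

J=8, K=6, L=11, M=10, N=5, O=7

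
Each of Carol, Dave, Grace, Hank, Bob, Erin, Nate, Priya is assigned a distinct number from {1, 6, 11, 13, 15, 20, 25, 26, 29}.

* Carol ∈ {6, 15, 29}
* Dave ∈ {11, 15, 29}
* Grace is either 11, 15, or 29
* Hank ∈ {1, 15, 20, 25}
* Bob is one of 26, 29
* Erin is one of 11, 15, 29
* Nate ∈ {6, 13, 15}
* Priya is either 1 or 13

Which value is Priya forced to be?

Dave, Grace, Erin share exactly the 3 values {11, 15, 29}; by pigeonhole those values go to them, so strike 11, 15, 29 from Carol, Hank, Bob, Nate.
Carol has just one choice, so Carol = 6. Remove 6 from Nate.
That leaves Bob = 26.
Nate's domain is down to {13}, so Nate = 13. Remove 13 from Priya.
So Priya = 1.

1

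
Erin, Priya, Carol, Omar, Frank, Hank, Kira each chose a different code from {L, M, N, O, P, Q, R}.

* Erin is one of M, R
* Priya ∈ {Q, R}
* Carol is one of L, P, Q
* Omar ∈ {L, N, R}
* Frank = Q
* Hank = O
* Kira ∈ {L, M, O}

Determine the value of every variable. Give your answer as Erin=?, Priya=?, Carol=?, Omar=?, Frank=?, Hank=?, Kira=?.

Erin=M, Priya=R, Carol=P, Omar=N, Frank=Q, Hank=O, Kira=L

Frank must be Q (only option left). Eliminate Q elsewhere: Priya, Carol.
Hank has just one choice, so Hank = O. So Kira can't be O.
Priya has just one choice, so Priya = R. So Erin, Omar can't be R.
That leaves Erin = M. Strike M from Kira.
Kira's domain is down to {L}, so Kira = L. Remove L from Carol, Omar.
That leaves Carol = P.
Omar must be N (only option left).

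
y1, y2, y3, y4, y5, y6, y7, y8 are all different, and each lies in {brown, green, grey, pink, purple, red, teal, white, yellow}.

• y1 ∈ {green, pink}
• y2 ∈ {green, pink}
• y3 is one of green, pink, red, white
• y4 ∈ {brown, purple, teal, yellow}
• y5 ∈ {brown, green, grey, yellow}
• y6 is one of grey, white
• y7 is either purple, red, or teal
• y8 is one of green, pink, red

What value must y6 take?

grey

y1 and y2 share exactly the 2 values {green, pink}; by pigeonhole those values go to them, so strike green, pink from y3, y5, y8.
y8 must be red (only option left). Eliminate red elsewhere: y3, y7.
y3 must be white (only option left). Eliminate white elsewhere: y6.
So y6 = grey.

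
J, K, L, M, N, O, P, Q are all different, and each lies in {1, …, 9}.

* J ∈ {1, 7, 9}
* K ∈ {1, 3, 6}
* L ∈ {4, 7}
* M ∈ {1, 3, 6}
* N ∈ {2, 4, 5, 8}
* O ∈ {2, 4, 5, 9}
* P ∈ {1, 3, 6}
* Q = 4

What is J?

Q must be 4 (only option left). Remove 4 from L, N, O.
L must be 7 (only option left). So J can't be 7.
K, M, P share exactly the 3 values {1, 3, 6}; by pigeonhole those values go to them, so strike 1, 3, 6 from J.
So J = 9.

9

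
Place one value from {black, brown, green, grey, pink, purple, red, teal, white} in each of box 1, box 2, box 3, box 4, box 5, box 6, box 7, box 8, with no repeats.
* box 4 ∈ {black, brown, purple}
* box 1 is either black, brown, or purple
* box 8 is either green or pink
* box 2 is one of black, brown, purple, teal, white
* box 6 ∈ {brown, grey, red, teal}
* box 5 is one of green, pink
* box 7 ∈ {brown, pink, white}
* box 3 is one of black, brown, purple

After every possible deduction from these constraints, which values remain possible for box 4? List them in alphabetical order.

black, brown, purple

box 5 and box 8 between them cover only {green, pink} — a naked pair. Remove those values from box 7.
box 1, box 3, box 4 share exactly the 3 values {black, brown, purple}; by pigeonhole those values go to them, so strike black, brown, purple from box 2, box 6, box 7.
box 7 has just one choice, so box 7 = white. Remove white from box 2.
box 2 must be teal (only option left). Strike teal from box 6.
No further eliminations apply; box 4 can still be any of black, brown, purple.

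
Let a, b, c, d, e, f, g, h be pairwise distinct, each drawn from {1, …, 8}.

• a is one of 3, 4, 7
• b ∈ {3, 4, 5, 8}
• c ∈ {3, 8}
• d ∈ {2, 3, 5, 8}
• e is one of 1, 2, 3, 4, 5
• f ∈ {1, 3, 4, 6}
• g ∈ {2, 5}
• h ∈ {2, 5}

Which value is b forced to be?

Among the 8 variables, 6 fits only f (and all 8 values in {1, 2, 3, 4, 5, 6, 7, 8} must be used), so f = 6.
The 7 still-open variables together cover exactly {1, 2, 3, 4, 5, 7, 8} — 7 values for 7 variables — and 1 appears only in e's list, so e = 1.
The 6 still-open variables draw from only 6 values {2, 3, 4, 5, 7, 8}, so each is used; only a can be 7, hence a = 7.
The 5 still-open variables draw from only 5 values {2, 3, 4, 5, 8}, so each is used; only b can be 4, hence b = 4.

4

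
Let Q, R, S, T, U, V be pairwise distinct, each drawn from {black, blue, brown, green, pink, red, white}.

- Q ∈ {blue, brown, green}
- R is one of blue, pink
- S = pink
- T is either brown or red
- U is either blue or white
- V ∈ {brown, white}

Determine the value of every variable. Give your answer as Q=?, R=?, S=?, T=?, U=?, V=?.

Q=green, R=blue, S=pink, T=red, U=white, V=brown

S's domain is down to {pink}, so S = pink. Strike pink from R.
R must be blue (only option left). Eliminate blue elsewhere: Q, U.
U has just one choice, so U = white. Remove white from V.
V has just one choice, so V = brown. Remove brown from Q, T.
Q's domain is down to {green}, so Q = green.
T must be red (only option left).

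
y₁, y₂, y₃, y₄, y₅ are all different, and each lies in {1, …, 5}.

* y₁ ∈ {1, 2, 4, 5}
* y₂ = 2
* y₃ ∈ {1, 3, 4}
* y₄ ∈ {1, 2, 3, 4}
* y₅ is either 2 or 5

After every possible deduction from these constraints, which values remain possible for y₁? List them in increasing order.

1, 4

y₂ has just one choice, so y₂ = 2. Strike 2 from y₁, y₄, y₅.
y₅ must be 5 (only option left). So y₁ can't be 5.
No further eliminations apply; y₁ can still be any of 1, 4.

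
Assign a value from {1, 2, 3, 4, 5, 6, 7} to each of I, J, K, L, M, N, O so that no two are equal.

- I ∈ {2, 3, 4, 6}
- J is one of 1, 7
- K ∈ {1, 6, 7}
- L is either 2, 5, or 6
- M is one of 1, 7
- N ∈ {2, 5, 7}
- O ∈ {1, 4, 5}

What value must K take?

6

The 7 variables together cover exactly {1, 2, 3, 4, 5, 6, 7} — 7 values for 7 variables — and 3 appears only in I's list, so I = 3.
The 6 still-open variables together cover exactly {1, 2, 4, 5, 6, 7} — 6 values for 6 variables — and 4 appears only in O's list, so O = 4.
J and M share exactly the 2 values {1, 7}; by pigeonhole those values go to them, so strike 1, 7 from K, N.
So K = 6.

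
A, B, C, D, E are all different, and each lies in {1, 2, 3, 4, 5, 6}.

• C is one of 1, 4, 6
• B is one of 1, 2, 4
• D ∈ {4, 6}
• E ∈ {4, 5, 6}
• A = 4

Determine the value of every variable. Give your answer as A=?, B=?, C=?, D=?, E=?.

A has just one choice, so A = 4. Remove 4 from B, C, D, E.
That leaves D = 6. Strike 6 from C, E.
That leaves E = 5.
C has just one choice, so C = 1. Eliminate 1 elsewhere: B.
That leaves B = 2.

A=4, B=2, C=1, D=6, E=5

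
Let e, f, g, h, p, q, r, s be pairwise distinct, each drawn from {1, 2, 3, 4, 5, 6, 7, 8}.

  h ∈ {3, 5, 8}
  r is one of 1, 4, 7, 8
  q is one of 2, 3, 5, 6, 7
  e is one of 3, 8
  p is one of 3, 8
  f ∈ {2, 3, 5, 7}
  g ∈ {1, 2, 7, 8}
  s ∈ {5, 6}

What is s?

6

The 8 variables draw from only 8 values {1, 2, 3, 4, 5, 6, 7, 8}, so each is used; only r can be 4, hence r = 4.
Among the 7 still-open variables, 1 fits only g (and all 7 values in {1, 2, 3, 5, 6, 7, 8} must be used), so g = 1.
e and p between them cover only {3, 8} — a naked pair. Remove those values from f, h, q.
h's domain is down to {5}, so h = 5. Remove 5 from f, q, s.
So s = 6.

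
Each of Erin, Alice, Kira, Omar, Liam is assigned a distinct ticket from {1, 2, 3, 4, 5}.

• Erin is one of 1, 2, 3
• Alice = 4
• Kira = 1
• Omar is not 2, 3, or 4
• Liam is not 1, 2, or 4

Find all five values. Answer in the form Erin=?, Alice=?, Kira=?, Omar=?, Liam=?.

Erin=2, Alice=4, Kira=1, Omar=5, Liam=3

Alice must be 4 (only option left).
That leaves Kira = 1. So Erin, Omar can't be 1.
Omar must be 5 (only option left). Remove 5 from Liam.
That leaves Liam = 3. Remove 3 from Erin.
Erin must be 2 (only option left).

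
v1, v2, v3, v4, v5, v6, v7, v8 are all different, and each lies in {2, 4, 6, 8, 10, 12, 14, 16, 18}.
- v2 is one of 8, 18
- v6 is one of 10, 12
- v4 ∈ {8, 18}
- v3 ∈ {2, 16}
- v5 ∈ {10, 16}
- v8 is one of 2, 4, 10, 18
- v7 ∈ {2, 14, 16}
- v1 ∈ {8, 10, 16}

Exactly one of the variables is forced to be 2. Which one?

The 8 variables draw from only 8 values {2, 4, 8, 10, 12, 14, 16, 18}, so each is used; only v8 can be 4, hence v8 = 4.
The 7 still-open variables together cover exactly {2, 8, 10, 12, 14, 16, 18} — 7 values for 7 variables — and 12 appears only in v6's list, so v6 = 12.
The 6 still-open variables draw from only 6 values {2, 8, 10, 14, 16, 18}, so each is used; only v7 can be 14, hence v7 = 14.
Among the 5 still-open variables, 2 fits only v3 (and all 5 values in {2, 8, 10, 16, 18} must be used), so v3 = 2.

v3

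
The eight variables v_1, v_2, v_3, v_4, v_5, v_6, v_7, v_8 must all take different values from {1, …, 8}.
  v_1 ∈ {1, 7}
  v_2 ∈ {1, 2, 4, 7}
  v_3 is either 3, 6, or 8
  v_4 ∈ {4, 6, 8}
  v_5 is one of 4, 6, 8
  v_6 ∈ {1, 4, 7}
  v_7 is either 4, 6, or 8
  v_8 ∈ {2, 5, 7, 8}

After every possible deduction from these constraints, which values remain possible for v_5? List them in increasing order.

Among the 8 variables, 3 fits only v_3 (and all 8 values in {1, 2, 3, 4, 5, 6, 7, 8} must be used), so v_3 = 3.
The 7 still-open variables together cover exactly {1, 2, 4, 5, 6, 7, 8} — 7 values for 7 variables — and 5 appears only in v_8's list, so v_8 = 5.
The 6 still-open variables draw from only 6 values {1, 2, 4, 6, 7, 8}, so each is used; only v_2 can be 2, hence v_2 = 2.
v_4, v_5, v_7 between them cover only {4, 6, 8} — a naked triple. Remove those values from v_6.
No further eliminations apply; v_5 can still be any of 4, 6, 8.

4, 6, 8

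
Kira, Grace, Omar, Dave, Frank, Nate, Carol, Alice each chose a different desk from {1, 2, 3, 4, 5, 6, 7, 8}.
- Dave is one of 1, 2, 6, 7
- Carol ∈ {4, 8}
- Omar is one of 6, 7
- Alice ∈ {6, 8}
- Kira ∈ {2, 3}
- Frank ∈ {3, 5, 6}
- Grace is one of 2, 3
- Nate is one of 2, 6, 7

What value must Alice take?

8

Among the 8 variables, 1 fits only Dave (and all 8 values in {1, 2, 3, 4, 5, 6, 7, 8} must be used), so Dave = 1.
The 7 still-open variables draw from only 7 values {2, 3, 4, 5, 6, 7, 8}, so each is used; only Carol can be 4, hence Carol = 4.
Among the 6 still-open variables, 5 fits only Frank (and all 6 values in {2, 3, 5, 6, 7, 8} must be used), so Frank = 5.
The 5 still-open variables draw from only 5 values {2, 3, 6, 7, 8}, so each is used; only Alice can be 8, hence Alice = 8.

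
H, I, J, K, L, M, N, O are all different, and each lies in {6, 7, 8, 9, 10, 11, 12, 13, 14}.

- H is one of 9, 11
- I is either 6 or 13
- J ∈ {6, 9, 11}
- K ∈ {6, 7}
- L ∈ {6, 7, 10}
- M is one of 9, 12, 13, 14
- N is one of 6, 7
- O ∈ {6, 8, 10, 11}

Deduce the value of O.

8

The 2 variables K and N are confined to {6, 7}, which locks those values in; drop them from I, J, L, O.
That leaves I = 13. Remove 13 from M.
L has just one choice, so L = 10. Remove 10 from O.
H and J share exactly the 2 values {9, 11}; by pigeonhole those values go to them, so strike 9, 11 from M, O.
So O = 8.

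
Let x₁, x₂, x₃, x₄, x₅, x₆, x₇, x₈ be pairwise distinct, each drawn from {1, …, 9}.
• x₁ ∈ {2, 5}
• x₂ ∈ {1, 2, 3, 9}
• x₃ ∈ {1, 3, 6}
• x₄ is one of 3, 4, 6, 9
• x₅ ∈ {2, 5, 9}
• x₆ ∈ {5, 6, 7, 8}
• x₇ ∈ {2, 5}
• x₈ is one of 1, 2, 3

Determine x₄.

4

x₁ and x₇ share exactly the 2 values {2, 5}; by pigeonhole those values go to them, so strike 2, 5 from x₂, x₅, x₆, x₈.
x₅'s domain is down to {9}, so x₅ = 9. Eliminate 9 elsewhere: x₂, x₄.
The 2 variables x₂ and x₈ are confined to {1, 3}, which locks those values in; drop them from x₃, x₄.
x₃ must be 6 (only option left). So x₄, x₆ can't be 6.
So x₄ = 4.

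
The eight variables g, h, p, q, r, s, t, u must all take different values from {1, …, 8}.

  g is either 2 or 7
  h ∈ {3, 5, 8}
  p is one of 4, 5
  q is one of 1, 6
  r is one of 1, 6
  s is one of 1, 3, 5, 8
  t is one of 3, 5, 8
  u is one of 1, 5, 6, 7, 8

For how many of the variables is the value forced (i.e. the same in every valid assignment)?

Among the 8 variables, 2 fits only g (and all 8 values in {1, 2, 3, 4, 5, 6, 7, 8} must be used), so g = 2.
Among the 7 still-open variables, 4 fits only p (and all 7 values in {1, 3, 4, 5, 6, 7, 8} must be used), so p = 4.
Among the 6 still-open variables, 7 fits only u (and all 6 values in {1, 3, 5, 6, 7, 8} must be used), so u = 7.
The 2 variables q and r are confined to {1, 6}, which locks those values in; drop them from s.
Determined: g=2, p=4, u=7. The other variables each still have more than one consistent value. That makes 3.

3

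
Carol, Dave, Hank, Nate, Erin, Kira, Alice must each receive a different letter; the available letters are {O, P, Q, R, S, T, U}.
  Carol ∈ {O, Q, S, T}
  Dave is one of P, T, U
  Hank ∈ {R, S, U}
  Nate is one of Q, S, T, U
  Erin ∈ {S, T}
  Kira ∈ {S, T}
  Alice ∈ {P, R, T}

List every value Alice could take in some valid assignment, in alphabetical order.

P, R

Among the 7 variables, O fits only Carol (and all 7 values in {O, P, Q, R, S, T, U} must be used), so Carol = O.
The 6 still-open variables draw from only 6 values {P, Q, R, S, T, U}, so each is used; only Nate can be Q, hence Nate = Q.
The 2 variables Erin and Kira are confined to {S, T}, which locks those values in; drop them from Dave, Hank, Alice.
No further eliminations apply; Alice can still be any of P, R.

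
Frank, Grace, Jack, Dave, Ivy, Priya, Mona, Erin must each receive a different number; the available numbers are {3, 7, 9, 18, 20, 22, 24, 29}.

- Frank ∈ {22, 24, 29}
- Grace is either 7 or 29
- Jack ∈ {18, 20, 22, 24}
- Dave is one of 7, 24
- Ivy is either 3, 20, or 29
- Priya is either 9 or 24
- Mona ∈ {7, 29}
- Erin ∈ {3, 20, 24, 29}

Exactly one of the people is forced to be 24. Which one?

Dave

The 8 variables together cover exactly {3, 7, 9, 18, 20, 22, 24, 29} — 8 values for 8 variables — and 9 appears only in Priya's list, so Priya = 9.
Among the 7 still-open variables, 18 fits only Jack (and all 7 values in {3, 7, 18, 20, 22, 24, 29} must be used), so Jack = 18.
The 6 still-open variables draw from only 6 values {3, 7, 20, 22, 24, 29}, so each is used; only Frank can be 22, hence Frank = 22.
Grace and Mona share exactly the 2 values {7, 29}; by pigeonhole those values go to them, so strike 7, 29 from Dave, Ivy, Erin.
So 24 goes to Dave.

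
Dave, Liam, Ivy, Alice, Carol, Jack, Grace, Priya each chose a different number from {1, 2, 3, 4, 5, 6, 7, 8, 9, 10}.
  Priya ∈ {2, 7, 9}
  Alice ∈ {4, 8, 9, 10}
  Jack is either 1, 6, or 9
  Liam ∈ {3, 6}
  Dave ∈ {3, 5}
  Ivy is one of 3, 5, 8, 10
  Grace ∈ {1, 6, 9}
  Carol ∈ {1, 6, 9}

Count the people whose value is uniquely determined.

2

Carol, Jack, Grace between them cover only {1, 6, 9} — a naked triple. Remove those values from Liam, Alice, Priya.
Liam must be 3 (only option left). Remove 3 from Dave, Ivy.
Dave must be 5 (only option left). Remove 5 from Ivy.
Determined: Dave=5, Liam=3. The other people each still have more than one consistent value. That makes 2.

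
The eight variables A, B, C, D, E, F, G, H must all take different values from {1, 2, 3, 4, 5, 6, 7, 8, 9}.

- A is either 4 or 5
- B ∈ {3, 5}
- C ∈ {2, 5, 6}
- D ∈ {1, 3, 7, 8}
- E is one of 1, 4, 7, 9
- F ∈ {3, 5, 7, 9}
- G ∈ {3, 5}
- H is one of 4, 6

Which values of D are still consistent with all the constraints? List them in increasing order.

The 2 variables B and G are confined to {3, 5}, which locks those values in; drop them from A, C, D, F.
A's domain is down to {4}, so A = 4. Eliminate 4 elsewhere: E, H.
H must be 6 (only option left). Eliminate 6 elsewhere: C.
That leaves C = 2.
No further eliminations apply; D can still be any of 1, 7, 8.

1, 7, 8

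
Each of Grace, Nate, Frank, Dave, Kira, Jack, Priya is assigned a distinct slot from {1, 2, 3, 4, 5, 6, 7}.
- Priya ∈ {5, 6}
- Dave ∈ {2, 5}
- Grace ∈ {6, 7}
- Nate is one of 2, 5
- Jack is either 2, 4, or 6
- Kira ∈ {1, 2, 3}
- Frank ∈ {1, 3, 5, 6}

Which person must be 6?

The 7 variables together cover exactly {1, 2, 3, 4, 5, 6, 7} — 7 values for 7 variables — and 4 appears only in Jack's list, so Jack = 4.
Among the 6 still-open variables, 7 fits only Grace (and all 6 values in {1, 2, 3, 5, 6, 7} must be used), so Grace = 7.
Nate and Dave share exactly the 2 values {2, 5}; by pigeonhole those values go to them, so strike 2, 5 from Frank, Kira, Priya.
So 6 goes to Priya.

Priya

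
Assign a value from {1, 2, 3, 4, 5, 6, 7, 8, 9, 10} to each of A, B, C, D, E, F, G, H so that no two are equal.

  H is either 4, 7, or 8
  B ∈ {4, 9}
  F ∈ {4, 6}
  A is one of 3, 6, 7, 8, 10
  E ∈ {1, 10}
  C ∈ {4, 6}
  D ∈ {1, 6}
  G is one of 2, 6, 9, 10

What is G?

2

C and F between them cover only {4, 6} — a naked pair. Remove those values from A, B, D, G, H.
That leaves B = 9. Eliminate 9 elsewhere: G.
That leaves D = 1. Strike 1 from E.
E must be 10 (only option left). Remove 10 from A, G.
So G = 2.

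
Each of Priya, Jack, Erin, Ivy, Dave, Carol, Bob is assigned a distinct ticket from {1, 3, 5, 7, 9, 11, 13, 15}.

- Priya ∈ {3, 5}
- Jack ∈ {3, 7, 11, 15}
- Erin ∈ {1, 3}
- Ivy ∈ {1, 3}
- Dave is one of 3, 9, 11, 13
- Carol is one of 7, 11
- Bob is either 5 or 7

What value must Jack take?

15

Erin and Ivy between them cover only {1, 3} — a naked pair. Remove those values from Priya, Jack, Dave.
Priya must be 5 (only option left). Strike 5 from Bob.
Bob has just one choice, so Bob = 7. Eliminate 7 elsewhere: Jack, Carol.
Carol must be 11 (only option left). So Jack, Dave can't be 11.
So Jack = 15.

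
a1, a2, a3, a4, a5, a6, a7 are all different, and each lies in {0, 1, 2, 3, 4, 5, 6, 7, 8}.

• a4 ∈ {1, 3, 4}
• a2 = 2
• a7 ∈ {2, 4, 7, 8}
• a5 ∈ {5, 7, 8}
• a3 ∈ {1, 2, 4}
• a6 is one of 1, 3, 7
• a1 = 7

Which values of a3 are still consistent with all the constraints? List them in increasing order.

1, 4

a1's domain is down to {7}, so a1 = 7. So a5, a6, a7 can't be 7.
a2 has just one choice, so a2 = 2. So a3, a7 can't be 2.
The 5 still-open variables together cover exactly {1, 3, 4, 5, 8} — 5 values for 5 variables — and 5 appears only in a5's list, so a5 = 5.
The 4 still-open variables draw from only 4 values {1, 3, 4, 8}, so each is used; only a7 can be 8, hence a7 = 8.
No further eliminations apply; a3 can still be any of 1, 4.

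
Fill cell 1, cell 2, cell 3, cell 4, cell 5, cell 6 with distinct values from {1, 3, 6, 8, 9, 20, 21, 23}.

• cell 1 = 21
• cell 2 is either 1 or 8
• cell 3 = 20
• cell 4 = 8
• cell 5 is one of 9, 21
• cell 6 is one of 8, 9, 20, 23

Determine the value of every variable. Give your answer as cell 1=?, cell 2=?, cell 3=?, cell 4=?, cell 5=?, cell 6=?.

cell 1 must be 21 (only option left). So cell 5 can't be 21.
cell 3 has just one choice, so cell 3 = 20. Strike 20 from cell 6.
That leaves cell 4 = 8. Remove 8 from cell 2, cell 6.
That leaves cell 5 = 9. Eliminate 9 elsewhere: cell 6.
cell 6 must be 23 (only option left).
cell 2's domain is down to {1}, so cell 2 = 1.

cell 1=21, cell 2=1, cell 3=20, cell 4=8, cell 5=9, cell 6=23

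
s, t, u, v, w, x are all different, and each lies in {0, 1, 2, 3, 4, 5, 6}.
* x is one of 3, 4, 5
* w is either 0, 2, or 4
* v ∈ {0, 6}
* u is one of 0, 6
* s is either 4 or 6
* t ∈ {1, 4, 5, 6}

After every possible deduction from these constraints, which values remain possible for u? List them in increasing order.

0, 6

The 2 variables u and v are confined to {0, 6}, which locks those values in; drop them from s, t, w.
That leaves s = 4. Strike 4 from t, w, x.
w must be 2 (only option left).
No further eliminations apply; u can still be any of 0, 6.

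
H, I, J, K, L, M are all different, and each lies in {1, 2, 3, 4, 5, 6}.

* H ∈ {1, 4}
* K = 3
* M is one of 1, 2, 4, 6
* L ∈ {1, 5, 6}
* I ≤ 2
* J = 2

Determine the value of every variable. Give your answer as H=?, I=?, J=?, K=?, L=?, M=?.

J's domain is down to {2}, so J = 2. Strike 2 from I, M.
That leaves K = 3.
I has just one choice, so I = 1. So H, L, M can't be 1.
H's domain is down to {4}, so H = 4. Strike 4 from M.
M has just one choice, so M = 6. So L can't be 6.
L has just one choice, so L = 5.

H=4, I=1, J=2, K=3, L=5, M=6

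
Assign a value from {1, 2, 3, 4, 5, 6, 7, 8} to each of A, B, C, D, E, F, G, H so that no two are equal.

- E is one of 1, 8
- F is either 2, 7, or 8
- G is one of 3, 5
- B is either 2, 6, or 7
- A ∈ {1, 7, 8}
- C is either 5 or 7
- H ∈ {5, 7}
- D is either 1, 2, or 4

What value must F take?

2

The 8 variables draw from only 8 values {1, 2, 3, 4, 5, 6, 7, 8}, so each is used; only G can be 3, hence G = 3.
The 7 still-open variables together cover exactly {1, 2, 4, 5, 6, 7, 8} — 7 values for 7 variables — and 4 appears only in D's list, so D = 4.
The 6 still-open variables draw from only 6 values {1, 2, 5, 6, 7, 8}, so each is used; only B can be 6, hence B = 6.
Among the 5 still-open variables, 2 fits only F (and all 5 values in {1, 2, 5, 7, 8} must be used), so F = 2.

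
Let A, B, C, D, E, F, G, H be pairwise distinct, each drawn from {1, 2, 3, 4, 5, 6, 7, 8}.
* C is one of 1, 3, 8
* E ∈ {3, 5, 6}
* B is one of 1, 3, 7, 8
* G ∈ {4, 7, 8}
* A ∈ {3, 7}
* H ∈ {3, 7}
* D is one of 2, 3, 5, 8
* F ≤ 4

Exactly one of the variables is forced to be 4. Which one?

Among the 8 variables, 6 fits only E (and all 8 values in {1, 2, 3, 4, 5, 6, 7, 8} must be used), so E = 6.
The 7 still-open variables together cover exactly {1, 2, 3, 4, 5, 7, 8} — 7 values for 7 variables — and 5 appears only in D's list, so D = 5.
Among the 6 still-open variables, 2 fits only F (and all 6 values in {1, 2, 3, 4, 7, 8} must be used), so F = 2.
Among the 5 still-open variables, 4 fits only G (and all 5 values in {1, 3, 4, 7, 8} must be used), so G = 4.

G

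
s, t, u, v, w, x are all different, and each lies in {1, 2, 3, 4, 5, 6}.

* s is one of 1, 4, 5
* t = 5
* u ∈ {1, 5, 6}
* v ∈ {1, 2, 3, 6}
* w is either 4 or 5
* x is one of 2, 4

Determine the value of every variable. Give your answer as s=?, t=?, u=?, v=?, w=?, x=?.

s=1, t=5, u=6, v=3, w=4, x=2

t has just one choice, so t = 5. So s, u, w can't be 5.
w has just one choice, so w = 4. Eliminate 4 elsewhere: s, x.
x's domain is down to {2}, so x = 2. Strike 2 from v.
s has just one choice, so s = 1. Remove 1 from u, v.
That leaves u = 6. Remove 6 from v.
That leaves v = 3.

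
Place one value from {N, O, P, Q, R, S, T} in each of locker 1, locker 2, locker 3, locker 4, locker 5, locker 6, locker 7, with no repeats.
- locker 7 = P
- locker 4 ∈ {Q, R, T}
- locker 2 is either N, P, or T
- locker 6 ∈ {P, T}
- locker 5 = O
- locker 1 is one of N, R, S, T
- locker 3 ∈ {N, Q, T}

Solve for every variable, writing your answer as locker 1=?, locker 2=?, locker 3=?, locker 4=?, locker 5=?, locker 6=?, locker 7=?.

locker 1=S, locker 2=N, locker 3=Q, locker 4=R, locker 5=O, locker 6=T, locker 7=P

locker 5's domain is down to {O}, so locker 5 = O.
That leaves locker 7 = P. Remove P from locker 2, locker 6.
locker 6 has just one choice, so locker 6 = T. So locker 1, locker 2, locker 3, locker 4 can't be T.
That leaves locker 2 = N. Strike N from locker 1, locker 3.
locker 3 has just one choice, so locker 3 = Q. Remove Q from locker 4.
locker 4 must be R (only option left). Remove R from locker 1.
locker 1's domain is down to {S}, so locker 1 = S.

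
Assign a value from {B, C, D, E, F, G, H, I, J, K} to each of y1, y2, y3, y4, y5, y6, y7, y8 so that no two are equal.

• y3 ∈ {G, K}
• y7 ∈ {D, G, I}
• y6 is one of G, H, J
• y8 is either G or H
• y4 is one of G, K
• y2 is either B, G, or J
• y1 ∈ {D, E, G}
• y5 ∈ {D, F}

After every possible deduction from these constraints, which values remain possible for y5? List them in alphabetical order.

The 2 variables y3 and y4 are confined to {G, K}, which locks those values in; drop them from y1, y2, y6, y7, y8.
y8 must be H (only option left). So y6 can't be H.
y6's domain is down to {J}, so y6 = J. Strike J from y2.
y2 must be B (only option left).
No further eliminations apply; y5 can still be any of D, F.

D, F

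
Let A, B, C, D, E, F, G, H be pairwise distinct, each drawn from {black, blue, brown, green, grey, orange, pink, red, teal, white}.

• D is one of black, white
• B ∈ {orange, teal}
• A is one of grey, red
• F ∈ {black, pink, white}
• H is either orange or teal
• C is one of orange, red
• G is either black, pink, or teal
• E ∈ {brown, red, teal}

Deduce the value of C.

red

Among the 8 variables, brown fits only E (and all 8 values in {black, brown, grey, orange, pink, red, teal, white} must be used), so E = brown.
The 7 still-open variables together cover exactly {black, grey, orange, pink, red, teal, white} — 7 values for 7 variables — and grey appears only in A's list, so A = grey.
Among the 6 still-open variables, red fits only C (and all 6 values in {black, orange, pink, red, teal, white} must be used), so C = red.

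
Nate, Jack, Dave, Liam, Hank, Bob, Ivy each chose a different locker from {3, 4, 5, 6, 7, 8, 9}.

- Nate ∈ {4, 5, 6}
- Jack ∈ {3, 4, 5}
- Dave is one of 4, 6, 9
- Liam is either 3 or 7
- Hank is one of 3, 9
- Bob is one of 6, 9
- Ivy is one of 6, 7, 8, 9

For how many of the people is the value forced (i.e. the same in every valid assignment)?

The 7 variables together cover exactly {3, 4, 5, 6, 7, 8, 9} — 7 values for 7 variables — and 8 appears only in Ivy's list, so Ivy = 8.
Among the 6 still-open variables, 7 fits only Liam (and all 6 values in {3, 4, 5, 6, 7, 9} must be used), so Liam = 7.
Determined: Liam=7, Ivy=8. The other people each still have more than one consistent value. That makes 2.

2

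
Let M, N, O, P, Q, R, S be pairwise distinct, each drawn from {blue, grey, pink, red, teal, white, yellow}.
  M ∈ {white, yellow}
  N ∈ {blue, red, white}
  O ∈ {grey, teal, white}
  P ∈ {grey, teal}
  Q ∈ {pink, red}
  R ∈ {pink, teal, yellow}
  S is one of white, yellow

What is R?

pink

Among the 7 variables, blue fits only N (and all 7 values in {blue, grey, pink, red, teal, white, yellow} must be used), so N = blue.
The 6 still-open variables draw from only 6 values {grey, pink, red, teal, white, yellow}, so each is used; only Q can be red, hence Q = red.
The 5 still-open variables draw from only 5 values {grey, pink, teal, white, yellow}, so each is used; only R can be pink, hence R = pink.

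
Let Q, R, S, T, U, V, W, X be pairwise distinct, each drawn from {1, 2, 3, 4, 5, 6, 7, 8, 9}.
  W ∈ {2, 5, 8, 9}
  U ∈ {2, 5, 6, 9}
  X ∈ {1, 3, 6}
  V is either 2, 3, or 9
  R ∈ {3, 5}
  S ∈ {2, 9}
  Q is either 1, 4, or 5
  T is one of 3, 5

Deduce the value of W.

Among the 8 variables, 4 fits only Q (and all 8 values in {1, 2, 3, 4, 5, 6, 8, 9} must be used), so Q = 4.
Among the 7 still-open variables, 1 fits only X (and all 7 values in {1, 2, 3, 5, 6, 8, 9} must be used), so X = 1.
The 6 still-open variables draw from only 6 values {2, 3, 5, 6, 8, 9}, so each is used; only U can be 6, hence U = 6.
The 5 still-open variables draw from only 5 values {2, 3, 5, 8, 9}, so each is used; only W can be 8, hence W = 8.

8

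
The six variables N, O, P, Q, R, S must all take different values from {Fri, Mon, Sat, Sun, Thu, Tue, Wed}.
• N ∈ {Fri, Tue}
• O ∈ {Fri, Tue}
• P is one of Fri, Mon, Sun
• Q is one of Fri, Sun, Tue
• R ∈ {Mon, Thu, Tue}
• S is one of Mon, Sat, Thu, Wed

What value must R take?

Thu

N and O between them cover only {Fri, Tue} — a naked pair. Remove those values from P, Q, R.
Q's domain is down to {Sun}, so Q = Sun. Eliminate Sun elsewhere: P.
P must be Mon (only option left). So R, S can't be Mon.
So R = Thu.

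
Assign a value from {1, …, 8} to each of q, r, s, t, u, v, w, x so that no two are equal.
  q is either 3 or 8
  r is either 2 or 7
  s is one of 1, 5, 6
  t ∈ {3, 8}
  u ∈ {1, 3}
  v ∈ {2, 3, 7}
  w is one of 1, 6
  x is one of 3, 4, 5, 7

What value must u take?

The 8 variables together cover exactly {1, 2, 3, 4, 5, 6, 7, 8} — 8 values for 8 variables — and 4 appears only in x's list, so x = 4.
The 7 still-open variables together cover exactly {1, 2, 3, 5, 6, 7, 8} — 7 values for 7 variables — and 5 appears only in s's list, so s = 5.
Among the 6 still-open variables, 6 fits only w (and all 6 values in {1, 2, 3, 6, 7, 8} must be used), so w = 6.
The 5 still-open variables draw from only 5 values {1, 2, 3, 7, 8}, so each is used; only u can be 1, hence u = 1.

1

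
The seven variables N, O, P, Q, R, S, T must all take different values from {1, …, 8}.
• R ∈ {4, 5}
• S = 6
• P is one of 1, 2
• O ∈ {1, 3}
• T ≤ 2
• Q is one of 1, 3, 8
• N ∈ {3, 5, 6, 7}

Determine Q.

S's domain is down to {6}, so S = 6. Remove 6 from N.
P and T share exactly the 2 values {1, 2}; by pigeonhole those values go to them, so strike 1, 2 from O, Q.
O has just one choice, so O = 3. Eliminate 3 elsewhere: N, Q.
So Q = 8.

8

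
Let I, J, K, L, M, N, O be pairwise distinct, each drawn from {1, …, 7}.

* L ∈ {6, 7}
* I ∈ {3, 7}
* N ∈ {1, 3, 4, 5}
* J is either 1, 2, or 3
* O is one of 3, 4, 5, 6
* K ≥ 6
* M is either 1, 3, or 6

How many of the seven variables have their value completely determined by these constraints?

3

The 7 variables together cover exactly {1, 2, 3, 4, 5, 6, 7} — 7 values for 7 variables — and 2 appears only in J's list, so J = 2.
The 2 variables K and L are confined to {6, 7}, which locks those values in; drop them from I, M, O.
I's domain is down to {3}, so I = 3. Remove 3 from M, N, O.
M's domain is down to {1}, so M = 1. Eliminate 1 elsewhere: N.
Determined: I=3, J=2, M=1. The other variables each still have more than one consistent value. That makes 3.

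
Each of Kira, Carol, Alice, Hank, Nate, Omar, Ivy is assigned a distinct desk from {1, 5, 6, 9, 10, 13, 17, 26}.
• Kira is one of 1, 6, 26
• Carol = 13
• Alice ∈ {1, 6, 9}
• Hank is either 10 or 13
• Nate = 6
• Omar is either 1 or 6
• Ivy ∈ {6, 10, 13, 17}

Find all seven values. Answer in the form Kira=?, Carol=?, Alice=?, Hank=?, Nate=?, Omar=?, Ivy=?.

Carol's domain is down to {13}, so Carol = 13. Eliminate 13 elsewhere: Hank, Ivy.
Hank's domain is down to {10}, so Hank = 10. Eliminate 10 elsewhere: Ivy.
Nate has just one choice, so Nate = 6. So Kira, Alice, Omar, Ivy can't be 6.
Omar has just one choice, so Omar = 1. Remove 1 from Kira, Alice.
Ivy has just one choice, so Ivy = 17.
Kira has just one choice, so Kira = 26.
Alice has just one choice, so Alice = 9.

Kira=26, Carol=13, Alice=9, Hank=10, Nate=6, Omar=1, Ivy=17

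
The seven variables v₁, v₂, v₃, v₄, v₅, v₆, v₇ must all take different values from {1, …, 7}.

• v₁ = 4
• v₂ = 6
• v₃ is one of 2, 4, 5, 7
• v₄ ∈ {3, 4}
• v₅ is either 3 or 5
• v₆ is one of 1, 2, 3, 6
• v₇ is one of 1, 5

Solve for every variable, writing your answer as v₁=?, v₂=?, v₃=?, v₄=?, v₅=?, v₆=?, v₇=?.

v₁ must be 4 (only option left). Strike 4 from v₃, v₄.
v₂ must be 6 (only option left). Remove 6 from v₆.
v₄'s domain is down to {3}, so v₄ = 3. Remove 3 from v₅, v₆.
That leaves v₅ = 5. Eliminate 5 elsewhere: v₃, v₇.
v₇ must be 1 (only option left). So v₆ can't be 1.
v₆ must be 2 (only option left). Eliminate 2 elsewhere: v₃.
v₃ has just one choice, so v₃ = 7.

v₁=4, v₂=6, v₃=7, v₄=3, v₅=5, v₆=2, v₇=1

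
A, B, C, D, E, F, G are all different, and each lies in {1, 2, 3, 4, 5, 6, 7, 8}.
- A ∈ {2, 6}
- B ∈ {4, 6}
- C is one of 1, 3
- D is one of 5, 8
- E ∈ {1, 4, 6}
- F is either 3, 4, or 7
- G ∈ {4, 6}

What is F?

B and G between them cover only {4, 6} — a naked pair. Remove those values from A, E, F.
A's domain is down to {2}, so A = 2.
E's domain is down to {1}, so E = 1. Eliminate 1 elsewhere: C.
C must be 3 (only option left). So F can't be 3.
So F = 7.

7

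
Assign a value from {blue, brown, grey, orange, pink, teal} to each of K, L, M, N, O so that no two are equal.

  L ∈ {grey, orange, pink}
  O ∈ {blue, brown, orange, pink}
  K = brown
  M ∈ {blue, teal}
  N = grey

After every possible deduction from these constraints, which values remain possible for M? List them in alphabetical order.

K has just one choice, so K = brown. So O can't be brown.
N's domain is down to {grey}, so N = grey. Strike grey from L.
No further eliminations apply; M can still be any of blue, teal.

blue, teal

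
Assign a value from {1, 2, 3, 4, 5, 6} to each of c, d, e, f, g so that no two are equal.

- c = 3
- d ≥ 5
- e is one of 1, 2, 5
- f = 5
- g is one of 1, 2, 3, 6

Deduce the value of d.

c has just one choice, so c = 3. Strike 3 from g.
f must be 5 (only option left). So d, e can't be 5.
So d = 6.

6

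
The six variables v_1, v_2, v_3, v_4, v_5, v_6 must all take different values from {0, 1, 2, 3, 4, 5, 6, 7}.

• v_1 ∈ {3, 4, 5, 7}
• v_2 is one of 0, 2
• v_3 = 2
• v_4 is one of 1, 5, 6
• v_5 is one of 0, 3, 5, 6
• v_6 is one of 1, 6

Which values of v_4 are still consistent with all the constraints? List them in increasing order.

v_3's domain is down to {2}, so v_3 = 2. So v_2 can't be 2.
That leaves v_2 = 0. Remove 0 from v_5.
No further eliminations apply; v_4 can still be any of 1, 5, 6.

1, 5, 6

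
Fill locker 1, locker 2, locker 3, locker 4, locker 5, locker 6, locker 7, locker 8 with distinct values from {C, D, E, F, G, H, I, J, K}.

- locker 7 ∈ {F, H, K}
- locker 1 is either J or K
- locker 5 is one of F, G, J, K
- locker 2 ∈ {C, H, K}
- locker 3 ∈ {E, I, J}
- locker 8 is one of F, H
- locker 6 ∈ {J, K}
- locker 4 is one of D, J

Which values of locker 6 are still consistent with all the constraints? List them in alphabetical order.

locker 1 and locker 6 share exactly the 2 values {J, K}; by pigeonhole those values go to them, so strike J, K from locker 2, locker 3, locker 4, locker 5, locker 7.
locker 4's domain is down to {D}, so locker 4 = D.
locker 7 and locker 8 between them cover only {F, H} — a naked pair. Remove those values from locker 2, locker 5.
locker 2's domain is down to {C}, so locker 2 = C.
locker 5 must be G (only option left).
No further eliminations apply; locker 6 can still be any of J, K.

J, K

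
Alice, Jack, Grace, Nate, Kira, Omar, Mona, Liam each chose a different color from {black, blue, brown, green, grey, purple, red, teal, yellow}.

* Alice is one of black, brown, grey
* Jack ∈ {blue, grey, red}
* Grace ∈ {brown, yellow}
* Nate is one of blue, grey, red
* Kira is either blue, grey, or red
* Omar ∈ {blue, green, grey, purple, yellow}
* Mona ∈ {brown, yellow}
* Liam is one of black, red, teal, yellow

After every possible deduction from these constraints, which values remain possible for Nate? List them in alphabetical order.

blue, grey, red

Grace and Mona share exactly the 2 values {brown, yellow}; by pigeonhole those values go to them, so strike brown, yellow from Alice, Omar, Liam.
Jack, Nate, Kira share exactly the 3 values {blue, grey, red}; by pigeonhole those values go to them, so strike blue, grey, red from Alice, Omar, Liam.
That leaves Alice = black. Remove black from Liam.
Liam has just one choice, so Liam = teal.
No further eliminations apply; Nate can still be any of blue, grey, red.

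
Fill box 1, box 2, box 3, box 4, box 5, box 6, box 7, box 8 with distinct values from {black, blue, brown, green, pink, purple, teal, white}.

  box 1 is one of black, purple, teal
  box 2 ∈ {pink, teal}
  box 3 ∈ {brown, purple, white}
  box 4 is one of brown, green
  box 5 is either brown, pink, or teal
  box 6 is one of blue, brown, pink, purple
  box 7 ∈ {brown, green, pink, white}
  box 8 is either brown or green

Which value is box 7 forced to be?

white

The 8 variables draw from only 8 values {black, blue, brown, green, pink, purple, teal, white}, so each is used; only box 1 can be black, hence box 1 = black.
The 7 still-open variables together cover exactly {blue, brown, green, pink, purple, teal, white} — 7 values for 7 variables — and blue appears only in box 6's list, so box 6 = blue.
The 6 still-open variables draw from only 6 values {brown, green, pink, purple, teal, white}, so each is used; only box 3 can be purple, hence box 3 = purple.
The 5 still-open variables draw from only 5 values {brown, green, pink, teal, white}, so each is used; only box 7 can be white, hence box 7 = white.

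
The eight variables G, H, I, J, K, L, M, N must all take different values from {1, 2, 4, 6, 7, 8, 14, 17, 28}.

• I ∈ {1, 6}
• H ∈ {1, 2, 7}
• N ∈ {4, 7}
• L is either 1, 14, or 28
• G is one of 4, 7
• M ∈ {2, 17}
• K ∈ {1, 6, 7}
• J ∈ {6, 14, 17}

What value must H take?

2

The 8 variables draw from only 8 values {1, 2, 4, 6, 7, 14, 17, 28}, so each is used; only L can be 28, hence L = 28.
The 7 still-open variables draw from only 7 values {1, 2, 4, 6, 7, 14, 17}, so each is used; only J can be 14, hence J = 14.
The 6 still-open variables together cover exactly {1, 2, 4, 6, 7, 17} — 6 values for 6 variables — and 17 appears only in M's list, so M = 17.
The 5 still-open variables together cover exactly {1, 2, 4, 6, 7} — 5 values for 5 variables — and 2 appears only in H's list, so H = 2.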